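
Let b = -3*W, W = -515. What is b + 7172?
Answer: 8717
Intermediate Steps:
b = 1545 (b = -3*(-515) = 1545)
b + 7172 = 1545 + 7172 = 8717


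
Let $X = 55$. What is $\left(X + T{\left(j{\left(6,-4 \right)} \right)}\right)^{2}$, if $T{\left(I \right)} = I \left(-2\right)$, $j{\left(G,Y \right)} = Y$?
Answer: $3969$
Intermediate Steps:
$T{\left(I \right)} = - 2 I$
$\left(X + T{\left(j{\left(6,-4 \right)} \right)}\right)^{2} = \left(55 - -8\right)^{2} = \left(55 + 8\right)^{2} = 63^{2} = 3969$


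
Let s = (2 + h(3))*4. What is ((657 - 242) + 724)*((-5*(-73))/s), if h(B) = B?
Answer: 83147/4 ≈ 20787.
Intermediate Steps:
s = 20 (s = (2 + 3)*4 = 5*4 = 20)
((657 - 242) + 724)*((-5*(-73))/s) = ((657 - 242) + 724)*(-5*(-73)/20) = (415 + 724)*(365*(1/20)) = 1139*(73/4) = 83147/4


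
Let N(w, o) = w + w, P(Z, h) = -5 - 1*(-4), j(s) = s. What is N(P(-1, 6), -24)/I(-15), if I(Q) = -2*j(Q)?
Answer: -1/15 ≈ -0.066667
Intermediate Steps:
P(Z, h) = -1 (P(Z, h) = -5 + 4 = -1)
N(w, o) = 2*w
I(Q) = -2*Q
N(P(-1, 6), -24)/I(-15) = (2*(-1))/((-2*(-15))) = -2/30 = -2*1/30 = -1/15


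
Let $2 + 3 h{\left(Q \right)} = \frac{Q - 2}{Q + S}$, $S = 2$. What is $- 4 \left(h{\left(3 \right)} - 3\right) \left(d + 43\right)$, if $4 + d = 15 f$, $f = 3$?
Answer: $\frac{6048}{5} \approx 1209.6$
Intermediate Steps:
$h{\left(Q \right)} = - \frac{2}{3} + \frac{-2 + Q}{3 \left(2 + Q\right)}$ ($h{\left(Q \right)} = - \frac{2}{3} + \frac{\left(Q - 2\right) \frac{1}{Q + 2}}{3} = - \frac{2}{3} + \frac{\left(-2 + Q\right) \frac{1}{2 + Q}}{3} = - \frac{2}{3} + \frac{\frac{1}{2 + Q} \left(-2 + Q\right)}{3} = - \frac{2}{3} + \frac{-2 + Q}{3 \left(2 + Q\right)}$)
$d = 41$ ($d = -4 + 15 \cdot 3 = -4 + 45 = 41$)
$- 4 \left(h{\left(3 \right)} - 3\right) \left(d + 43\right) = - 4 \left(\frac{-6 - 3}{3 \left(2 + 3\right)} - 3\right) \left(41 + 43\right) = - 4 \left(\frac{-6 - 3}{3 \cdot 5} - 3\right) 84 = - 4 \left(\frac{1}{3} \cdot \frac{1}{5} \left(-9\right) - 3\right) 84 = - 4 \left(- \frac{3}{5} - 3\right) 84 = \left(-4\right) \left(- \frac{18}{5}\right) 84 = \frac{72}{5} \cdot 84 = \frac{6048}{5}$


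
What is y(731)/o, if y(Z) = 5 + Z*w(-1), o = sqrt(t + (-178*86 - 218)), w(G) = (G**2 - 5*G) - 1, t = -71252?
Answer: -610*I*sqrt(9642)/4821 ≈ -12.424*I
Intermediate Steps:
w(G) = -1 + G**2 - 5*G
o = 3*I*sqrt(9642) (o = sqrt(-71252 + (-178*86 - 218)) = sqrt(-71252 + (-15308 - 218)) = sqrt(-71252 - 15526) = sqrt(-86778) = 3*I*sqrt(9642) ≈ 294.58*I)
y(Z) = 5 + 5*Z (y(Z) = 5 + Z*(-1 + (-1)**2 - 5*(-1)) = 5 + Z*(-1 + 1 + 5) = 5 + Z*5 = 5 + 5*Z)
y(731)/o = (5 + 5*731)/((3*I*sqrt(9642))) = (5 + 3655)*(-I*sqrt(9642)/28926) = 3660*(-I*sqrt(9642)/28926) = -610*I*sqrt(9642)/4821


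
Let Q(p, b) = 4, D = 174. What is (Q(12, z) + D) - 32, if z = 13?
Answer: 146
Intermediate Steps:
(Q(12, z) + D) - 32 = (4 + 174) - 32 = 178 - 32 = 146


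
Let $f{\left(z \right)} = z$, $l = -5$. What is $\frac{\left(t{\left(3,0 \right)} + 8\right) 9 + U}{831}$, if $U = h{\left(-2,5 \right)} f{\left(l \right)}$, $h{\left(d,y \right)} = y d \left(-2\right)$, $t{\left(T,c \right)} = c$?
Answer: $- \frac{28}{831} \approx -0.033694$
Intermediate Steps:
$h{\left(d,y \right)} = - 2 d y$ ($h{\left(d,y \right)} = d y \left(-2\right) = - 2 d y$)
$U = -100$ ($U = \left(-2\right) \left(-2\right) 5 \left(-5\right) = 20 \left(-5\right) = -100$)
$\frac{\left(t{\left(3,0 \right)} + 8\right) 9 + U}{831} = \frac{\left(0 + 8\right) 9 - 100}{831} = \left(8 \cdot 9 - 100\right) \frac{1}{831} = \left(72 - 100\right) \frac{1}{831} = \left(-28\right) \frac{1}{831} = - \frac{28}{831}$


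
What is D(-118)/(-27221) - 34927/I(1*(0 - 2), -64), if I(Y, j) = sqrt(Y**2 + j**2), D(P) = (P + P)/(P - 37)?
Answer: -236/4219255 - 34927*sqrt(41)/410 ≈ -545.47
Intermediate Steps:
D(P) = 2*P/(-37 + P) (D(P) = (2*P)/(-37 + P) = 2*P/(-37 + P))
D(-118)/(-27221) - 34927/I(1*(0 - 2), -64) = (2*(-118)/(-37 - 118))/(-27221) - 34927/sqrt((1*(0 - 2))**2 + (-64)**2) = (2*(-118)/(-155))*(-1/27221) - 34927/sqrt((1*(-2))**2 + 4096) = (2*(-118)*(-1/155))*(-1/27221) - 34927/sqrt((-2)**2 + 4096) = (236/155)*(-1/27221) - 34927/sqrt(4 + 4096) = -236/4219255 - 34927*sqrt(41)/410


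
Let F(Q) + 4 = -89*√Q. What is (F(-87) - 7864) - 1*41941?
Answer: -49809 - 89*I*√87 ≈ -49809.0 - 830.14*I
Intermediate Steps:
F(Q) = -4 - 89*√Q
(F(-87) - 7864) - 1*41941 = ((-4 - 89*I*√87) - 7864) - 1*41941 = ((-4 - 89*I*√87) - 7864) - 41941 = (-7868 - 89*I*√87) - 41941 = -49809 - 89*I*√87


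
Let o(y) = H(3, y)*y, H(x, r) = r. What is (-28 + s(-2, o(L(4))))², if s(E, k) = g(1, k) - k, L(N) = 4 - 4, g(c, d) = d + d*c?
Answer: 784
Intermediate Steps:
g(c, d) = d + c*d
L(N) = 0
o(y) = y² (o(y) = y*y = y²)
s(E, k) = k (s(E, k) = k*(1 + 1) - k = k*2 - k = 2*k - k = k)
(-28 + s(-2, o(L(4))))² = (-28 + 0²)² = (-28 + 0)² = (-28)² = 784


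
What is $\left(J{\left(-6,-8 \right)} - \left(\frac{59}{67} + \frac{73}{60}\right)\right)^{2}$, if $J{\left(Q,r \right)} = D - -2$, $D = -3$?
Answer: $\frac{155027401}{16160400} \approx 9.593$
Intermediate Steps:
$J{\left(Q,r \right)} = -1$ ($J{\left(Q,r \right)} = -3 - -2 = -3 + 2 = -1$)
$\left(J{\left(-6,-8 \right)} - \left(\frac{59}{67} + \frac{73}{60}\right)\right)^{2} = \left(-1 - \left(\frac{59}{67} + \frac{73}{60}\right)\right)^{2} = \left(-1 - \frac{8431}{4020}\right)^{2} = \left(- \frac{12451}{4020}\right)^{2} = \frac{155027401}{16160400}$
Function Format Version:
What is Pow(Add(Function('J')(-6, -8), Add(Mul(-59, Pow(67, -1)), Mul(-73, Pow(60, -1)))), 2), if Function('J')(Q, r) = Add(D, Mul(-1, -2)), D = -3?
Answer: Rational(155027401, 16160400) ≈ 9.5930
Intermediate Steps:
Function('J')(Q, r) = -1 (Function('J')(Q, r) = Add(-3, Mul(-1, -2)) = Add(-3, 2) = -1)
Pow(Add(Function('J')(-6, -8), Add(Mul(-59, Pow(67, -1)), Mul(-73, Pow(60, -1)))), 2) = Pow(Add(-1, Add(Mul(-59, Pow(67, -1)), Mul(-73, Pow(60, -1)))), 2) = Pow(Add(-1, Add(Mul(-59, Rational(1, 67)), Mul(-73, Rational(1, 60)))), 2) = Pow(Add(-1, Add(Rational(-59, 67), Rational(-73, 60))), 2) = Pow(Add(-1, Rational(-8431, 4020)), 2) = Pow(Rational(-12451, 4020), 2) = Rational(155027401, 16160400)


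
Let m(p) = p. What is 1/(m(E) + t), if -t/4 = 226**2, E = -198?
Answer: -1/204502 ≈ -4.8899e-6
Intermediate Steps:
t = -204304 (t = -4*226**2 = -4*51076 = -204304)
1/(m(E) + t) = 1/(-198 - 204304) = 1/(-204502) = -1/204502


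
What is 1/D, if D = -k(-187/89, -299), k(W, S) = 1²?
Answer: -1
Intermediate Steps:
k(W, S) = 1
D = -1 (D = -1*1 = -1)
1/D = 1/(-1) = -1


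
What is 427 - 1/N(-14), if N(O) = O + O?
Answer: 11957/28 ≈ 427.04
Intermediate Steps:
N(O) = 2*O
427 - 1/N(-14) = 427 - 1/(2*(-14)) = 427 - 1/(-28) = 427 - 1*(-1/28) = 427 + 1/28 = 11957/28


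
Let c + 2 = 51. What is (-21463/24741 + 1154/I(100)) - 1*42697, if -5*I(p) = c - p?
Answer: -17911009790/420597 ≈ -42585.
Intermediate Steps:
c = 49 (c = -2 + 51 = 49)
I(p) = -49/5 + p/5 (I(p) = -(49 - p)/5 = -49/5 + p/5)
(-21463/24741 + 1154/I(100)) - 1*42697 = (-21463/24741 + 1154/(-49/5 + (⅕)*100)) - 1*42697 = (-21463*1/24741 + 1154/(-49/5 + 20)) - 42697 = (-21463/24741 + 1154/(51/5)) - 42697 = (-21463/24741 + 1154*(5/51)) - 42697 = (-21463/24741 + 5770/51) - 42697 = 47220319/420597 - 42697 = -17911009790/420597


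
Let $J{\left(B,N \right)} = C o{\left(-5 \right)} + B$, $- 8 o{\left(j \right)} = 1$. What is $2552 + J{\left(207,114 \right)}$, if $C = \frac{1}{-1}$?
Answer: $\frac{22073}{8} \approx 2759.1$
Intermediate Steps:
$o{\left(j \right)} = - \frac{1}{8}$ ($o{\left(j \right)} = \left(- \frac{1}{8}\right) 1 = - \frac{1}{8}$)
$C = -1$
$J{\left(B,N \right)} = \frac{1}{8} + B$ ($J{\left(B,N \right)} = \left(-1\right) \left(- \frac{1}{8}\right) + B = \frac{1}{8} + B$)
$2552 + J{\left(207,114 \right)} = 2552 + \left(\frac{1}{8} + 207\right) = 2552 + \frac{1657}{8} = \frac{22073}{8}$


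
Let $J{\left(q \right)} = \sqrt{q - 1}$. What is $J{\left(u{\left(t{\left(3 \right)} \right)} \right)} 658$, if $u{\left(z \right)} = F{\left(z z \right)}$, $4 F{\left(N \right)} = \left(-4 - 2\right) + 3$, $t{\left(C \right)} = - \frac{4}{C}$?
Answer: $329 i \sqrt{7} \approx 870.45 i$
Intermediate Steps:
$F{\left(N \right)} = - \frac{3}{4}$ ($F{\left(N \right)} = \frac{\left(-4 - 2\right) + 3}{4} = \frac{-6 + 3}{4} = \frac{1}{4} \left(-3\right) = - \frac{3}{4}$)
$u{\left(z \right)} = - \frac{3}{4}$
$J{\left(q \right)} = \sqrt{-1 + q}$
$J{\left(u{\left(t{\left(3 \right)} \right)} \right)} 658 = \sqrt{-1 - \frac{3}{4}} \cdot 658 = \sqrt{- \frac{7}{4}} \cdot 658 = \frac{i \sqrt{7}}{2} \cdot 658 = 329 i \sqrt{7}$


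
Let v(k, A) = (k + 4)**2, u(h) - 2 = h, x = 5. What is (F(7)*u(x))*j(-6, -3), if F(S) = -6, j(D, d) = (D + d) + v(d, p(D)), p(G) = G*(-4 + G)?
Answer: 336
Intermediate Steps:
u(h) = 2 + h
v(k, A) = (4 + k)**2
j(D, d) = D + d + (4 + d)**2 (j(D, d) = (D + d) + (4 + d)**2 = D + d + (4 + d)**2)
(F(7)*u(x))*j(-6, -3) = (-6*(2 + 5))*(-6 - 3 + (4 - 3)**2) = (-6*7)*(-6 - 3 + 1**2) = -42*(-6 - 3 + 1) = -42*(-8) = 336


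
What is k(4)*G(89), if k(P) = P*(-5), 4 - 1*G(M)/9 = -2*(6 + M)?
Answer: -34920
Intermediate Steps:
G(M) = 144 + 18*M (G(M) = 36 - (-18)*(6 + M) = 36 - 9*(-12 - 2*M) = 36 + (108 + 18*M) = 144 + 18*M)
k(P) = -5*P
k(4)*G(89) = (-5*4)*(144 + 18*89) = -20*(144 + 1602) = -20*1746 = -34920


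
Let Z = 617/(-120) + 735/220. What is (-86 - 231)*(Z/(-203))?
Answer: -753509/267960 ≈ -2.8120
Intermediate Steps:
Z = -2377/1320 (Z = 617*(-1/120) + 735*(1/220) = -617/120 + 147/44 = -2377/1320 ≈ -1.8008)
(-86 - 231)*(Z/(-203)) = (-86 - 231)*(-2377/1320/(-203)) = -(-753509)*(-1)/(1320*203) = -317*2377/267960 = -753509/267960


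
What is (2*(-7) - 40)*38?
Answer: -2052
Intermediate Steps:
(2*(-7) - 40)*38 = (-14 - 40)*38 = -54*38 = -2052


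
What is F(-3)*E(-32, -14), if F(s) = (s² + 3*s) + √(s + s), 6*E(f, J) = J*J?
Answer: 98*I*√6/3 ≈ 80.017*I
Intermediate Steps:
E(f, J) = J²/6 (E(f, J) = (J*J)/6 = J²/6)
F(s) = s² + 3*s + √2*√s (F(s) = (s² + 3*s) + √(2*s) = (s² + 3*s) + √2*√s = s² + 3*s + √2*√s)
F(-3)*E(-32, -14) = ((-3)² + 3*(-3) + √2*√(-3))*((⅙)*(-14)²) = (9 - 9 + √2*(I*√3))*((⅙)*196) = (9 - 9 + I*√6)*(98/3) = (I*√6)*(98/3) = 98*I*√6/3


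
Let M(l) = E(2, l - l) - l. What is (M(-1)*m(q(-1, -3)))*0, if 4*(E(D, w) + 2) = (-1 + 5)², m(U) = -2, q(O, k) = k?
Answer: 0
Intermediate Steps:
E(D, w) = 2 (E(D, w) = -2 + (-1 + 5)²/4 = -2 + (¼)*4² = -2 + (¼)*16 = -2 + 4 = 2)
M(l) = 2 - l
(M(-1)*m(q(-1, -3)))*0 = ((2 - 1*(-1))*(-2))*0 = ((2 + 1)*(-2))*0 = (3*(-2))*0 = -6*0 = 0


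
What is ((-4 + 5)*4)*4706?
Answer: 18824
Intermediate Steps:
((-4 + 5)*4)*4706 = (1*4)*4706 = 4*4706 = 18824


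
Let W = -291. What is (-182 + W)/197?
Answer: -473/197 ≈ -2.4010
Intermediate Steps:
(-182 + W)/197 = (-182 - 291)/197 = (1/197)*(-473) = -473/197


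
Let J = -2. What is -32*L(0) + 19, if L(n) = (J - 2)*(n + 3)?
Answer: 403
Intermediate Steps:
L(n) = -12 - 4*n (L(n) = (-2 - 2)*(n + 3) = -4*(3 + n) = -12 - 4*n)
-32*L(0) + 19 = -32*(-12 - 4*0) + 19 = -32*(-12 + 0) + 19 = -32*(-12) + 19 = 384 + 19 = 403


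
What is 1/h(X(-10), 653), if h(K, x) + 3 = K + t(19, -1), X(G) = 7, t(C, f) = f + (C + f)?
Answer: 1/21 ≈ 0.047619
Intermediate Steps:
t(C, f) = C + 2*f
h(K, x) = 14 + K (h(K, x) = -3 + (K + (19 + 2*(-1))) = -3 + (K + (19 - 2)) = -3 + (K + 17) = -3 + (17 + K) = 14 + K)
1/h(X(-10), 653) = 1/(14 + 7) = 1/21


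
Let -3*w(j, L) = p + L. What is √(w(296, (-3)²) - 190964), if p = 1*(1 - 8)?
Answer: I*√1718682/3 ≈ 437.0*I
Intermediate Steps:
p = -7 (p = 1*(-7) = -7)
w(j, L) = 7/3 - L/3 (w(j, L) = -(-7 + L)/3 = 7/3 - L/3)
√(w(296, (-3)²) - 190964) = √((7/3 - ⅓*(-3)²) - 190964) = √((7/3 - ⅓*9) - 190964) = √((7/3 - 3) - 190964) = √(-⅔ - 190964) = √(-572894/3) = I*√1718682/3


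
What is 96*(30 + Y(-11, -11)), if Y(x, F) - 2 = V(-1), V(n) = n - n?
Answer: 3072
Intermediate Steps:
V(n) = 0
Y(x, F) = 2 (Y(x, F) = 2 + 0 = 2)
96*(30 + Y(-11, -11)) = 96*(30 + 2) = 96*32 = 3072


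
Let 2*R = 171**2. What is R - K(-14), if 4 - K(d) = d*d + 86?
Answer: 29797/2 ≈ 14899.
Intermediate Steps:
K(d) = -82 - d**2 (K(d) = 4 - (d*d + 86) = 4 - (d**2 + 86) = 4 - (86 + d**2) = 4 + (-86 - d**2) = -82 - d**2)
R = 29241/2 (R = (1/2)*171**2 = (1/2)*29241 = 29241/2 ≈ 14621.)
R - K(-14) = 29241/2 - (-82 - 1*(-14)**2) = 29241/2 - (-82 - 1*196) = 29241/2 - (-82 - 196) = 29241/2 - 1*(-278) = 29241/2 + 278 = 29797/2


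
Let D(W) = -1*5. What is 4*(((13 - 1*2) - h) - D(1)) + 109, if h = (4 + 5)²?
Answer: -151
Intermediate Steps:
h = 81 (h = 9² = 81)
D(W) = -5
4*(((13 - 1*2) - h) - D(1)) + 109 = 4*(((13 - 1*2) - 1*81) - 1*(-5)) + 109 = 4*(((13 - 2) - 81) + 5) + 109 = 4*((11 - 81) + 5) + 109 = 4*(-70 + 5) + 109 = 4*(-65) + 109 = -260 + 109 = -151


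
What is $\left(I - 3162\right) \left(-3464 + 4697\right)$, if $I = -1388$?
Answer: $-5610150$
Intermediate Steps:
$\left(I - 3162\right) \left(-3464 + 4697\right) = \left(-1388 - 3162\right) \left(-3464 + 4697\right) = \left(-4550\right) 1233 = -5610150$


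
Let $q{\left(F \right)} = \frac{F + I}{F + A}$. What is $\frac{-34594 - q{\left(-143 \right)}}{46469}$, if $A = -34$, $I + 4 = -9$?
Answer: $- \frac{2041098}{2741671} \approx -0.74447$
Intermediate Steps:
$I = -13$ ($I = -4 - 9 = -13$)
$q{\left(F \right)} = \frac{-13 + F}{-34 + F}$ ($q{\left(F \right)} = \frac{F - 13}{F - 34} = \frac{-13 + F}{-34 + F}$)
$\frac{-34594 - q{\left(-143 \right)}}{46469} = \frac{-34594 - \frac{-13 - 143}{-34 - 143}}{46469} = \left(-34594 - \frac{1}{-177} \left(-156\right)\right) \frac{1}{46469} = \left(-34594 - \left(- \frac{1}{177}\right) \left(-156\right)\right) \frac{1}{46469} = \left(-34594 - \frac{52}{59}\right) \frac{1}{46469} = \left(- \frac{2041098}{59}\right) \frac{1}{46469} = - \frac{2041098}{2741671}$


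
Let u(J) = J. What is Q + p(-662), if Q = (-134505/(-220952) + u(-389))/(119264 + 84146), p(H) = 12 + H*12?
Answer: -356494674826063/44943846320 ≈ -7932.0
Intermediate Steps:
p(H) = 12 + 12*H
Q = -85815823/44943846320 (Q = (-134505/(-220952) - 389)/(119264 + 84146) = (-134505*(-1/220952) - 389)/203410 = (134505/220952 - 389)*(1/203410) = -85815823/220952*1/203410 = -85815823/44943846320 ≈ -0.0019094)
Q + p(-662) = -85815823/44943846320 + (12 + 12*(-662)) = -85815823/44943846320 + (12 - 7944) = -85815823/44943846320 - 7932 = -356494674826063/44943846320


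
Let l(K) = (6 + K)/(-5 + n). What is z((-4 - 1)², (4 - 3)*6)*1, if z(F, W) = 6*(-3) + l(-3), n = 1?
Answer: -75/4 ≈ -18.750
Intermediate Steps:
l(K) = -3/2 - K/4 (l(K) = (6 + K)/(-5 + 1) = (6 + K)/(-4) = (6 + K)*(-¼) = -3/2 - K/4)
z(F, W) = -75/4 (z(F, W) = 6*(-3) + (-3/2 - ¼*(-3)) = -18 + (-3/2 + ¾) = -18 - ¾ = -75/4)
z((-4 - 1)², (4 - 3)*6)*1 = -75/4*1 = -75/4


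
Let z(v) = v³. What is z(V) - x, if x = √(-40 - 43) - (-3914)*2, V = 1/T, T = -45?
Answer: -713326501/91125 - I*√83 ≈ -7828.0 - 9.1104*I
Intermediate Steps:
V = -1/45 (V = 1/(-45) = -1/45 ≈ -0.022222)
x = 7828 + I*√83 (x = √(-83) - 103*(-76) = I*√83 + 7828 = 7828 + I*√83 ≈ 7828.0 + 9.1104*I)
z(V) - x = (-1/45)³ - (7828 + I*√83) = -1/91125 + (-7828 - I*√83) = -713326501/91125 - I*√83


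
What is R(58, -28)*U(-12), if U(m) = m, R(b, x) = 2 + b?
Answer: -720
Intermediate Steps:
R(58, -28)*U(-12) = (2 + 58)*(-12) = 60*(-12) = -720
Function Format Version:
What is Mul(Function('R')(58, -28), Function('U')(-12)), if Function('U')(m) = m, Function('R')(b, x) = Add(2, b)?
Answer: -720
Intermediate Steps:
Mul(Function('R')(58, -28), Function('U')(-12)) = Mul(Add(2, 58), -12) = Mul(60, -12) = -720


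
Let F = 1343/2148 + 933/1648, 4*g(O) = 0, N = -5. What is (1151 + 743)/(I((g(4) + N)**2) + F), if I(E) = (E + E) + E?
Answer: 1676144544/67427537 ≈ 24.858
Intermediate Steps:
g(O) = 0 (g(O) = (1/4)*0 = 0)
F = 1054337/884976 (F = 1343*(1/2148) + 933*(1/1648) = 1343/2148 + 933/1648 = 1054337/884976 ≈ 1.1914)
I(E) = 3*E (I(E) = 2*E + E = 3*E)
(1151 + 743)/(I((g(4) + N)**2) + F) = (1151 + 743)/(3*(0 - 5)**2 + 1054337/884976) = 1894/(3*(-5)**2 + 1054337/884976) = 1894/(3*25 + 1054337/884976) = 1894/(75 + 1054337/884976) = 1894/(67427537/884976) = 1894*(884976/67427537) = 1676144544/67427537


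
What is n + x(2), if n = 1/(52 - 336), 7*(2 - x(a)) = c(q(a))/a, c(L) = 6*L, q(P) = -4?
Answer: 7377/1988 ≈ 3.7108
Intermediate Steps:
x(a) = 2 + 24/(7*a) (x(a) = 2 - 6*(-4)/(7*a) = 2 - (-24)/(7*a) = 2 + 24/(7*a))
n = -1/284 (n = 1/(-284) = -1/284 ≈ -0.0035211)
n + x(2) = -1/284 + (2 + (24/7)/2) = -1/284 + (2 + (24/7)*(1/2)) = -1/284 + (2 + 12/7) = -1/284 + 26/7 = 7377/1988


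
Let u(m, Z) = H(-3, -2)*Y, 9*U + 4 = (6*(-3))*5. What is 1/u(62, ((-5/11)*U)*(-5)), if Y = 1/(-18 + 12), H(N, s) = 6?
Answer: -1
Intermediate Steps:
Y = -1/6 (Y = 1/(-6) = -1/6 ≈ -0.16667)
U = -94/9 (U = -4/9 + ((6*(-3))*5)/9 = -4/9 + (-18*5)/9 = -4/9 + (1/9)*(-90) = -4/9 - 10 = -94/9 ≈ -10.444)
u(m, Z) = -1 (u(m, Z) = 6*(-1/6) = -1)
1/u(62, ((-5/11)*U)*(-5)) = 1/(-1) = -1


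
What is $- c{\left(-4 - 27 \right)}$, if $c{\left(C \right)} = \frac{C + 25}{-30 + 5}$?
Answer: $- \frac{6}{25} \approx -0.24$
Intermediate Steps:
$c{\left(C \right)} = -1 - \frac{C}{25}$ ($c{\left(C \right)} = \frac{25 + C}{-25} = \left(25 + C\right) \left(- \frac{1}{25}\right) = -1 - \frac{C}{25}$)
$- c{\left(-4 - 27 \right)} = - (-1 - \frac{-4 - 27}{25}) = - (-1 - - \frac{31}{25}) = - (-1 + \frac{31}{25}) = \left(-1\right) \frac{6}{25} = - \frac{6}{25}$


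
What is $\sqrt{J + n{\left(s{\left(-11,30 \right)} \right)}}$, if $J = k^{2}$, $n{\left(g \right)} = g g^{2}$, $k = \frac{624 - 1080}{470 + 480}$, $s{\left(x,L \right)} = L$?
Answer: $\frac{66 \sqrt{3874}}{25} \approx 164.32$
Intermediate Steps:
$k = - \frac{12}{25}$ ($k = - \frac{456}{950} = \left(-456\right) \frac{1}{950} = - \frac{12}{25} \approx -0.48$)
$n{\left(g \right)} = g^{3}$
$J = \frac{144}{625}$ ($J = \left(- \frac{12}{25}\right)^{2} = \frac{144}{625} \approx 0.2304$)
$\sqrt{J + n{\left(s{\left(-11,30 \right)} \right)}} = \sqrt{\frac{144}{625} + 30^{3}} = \sqrt{\frac{144}{625} + 27000} = \sqrt{\frac{16875144}{625}} = \frac{66 \sqrt{3874}}{25}$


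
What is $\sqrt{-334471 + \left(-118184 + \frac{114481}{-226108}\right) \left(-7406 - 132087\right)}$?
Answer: $\frac{\sqrt{210705569077745926847}}{113054} \approx 1.284 \cdot 10^{5}$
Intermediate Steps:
$\sqrt{-334471 + \left(-118184 + \frac{114481}{-226108}\right) \left(-7406 - 132087\right)} = \sqrt{-334471 + \left(-118184 + 114481 \left(- \frac{1}{226108}\right)\right) \left(-139493\right)} = \sqrt{-334471 + \left(-118184 - \frac{114481}{226108}\right) \left(-139493\right)} = \sqrt{-334471 - - \frac{3727596441007029}{226108}} = \sqrt{-334471 + \frac{3727596441007029}{226108}} = \sqrt{\frac{3727520814438161}{226108}} = \frac{\sqrt{210705569077745926847}}{113054}$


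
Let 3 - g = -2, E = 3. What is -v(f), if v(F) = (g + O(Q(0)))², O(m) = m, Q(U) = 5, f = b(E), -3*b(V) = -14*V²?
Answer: -100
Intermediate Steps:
b(V) = 14*V²/3 (b(V) = -(-14)*V²/3 = 14*V²/3)
f = 42 (f = (14/3)*3² = (14/3)*9 = 42)
g = 5 (g = 3 - 1*(-2) = 3 + 2 = 5)
v(F) = 100 (v(F) = (5 + 5)² = 10² = 100)
-v(f) = -1*100 = -100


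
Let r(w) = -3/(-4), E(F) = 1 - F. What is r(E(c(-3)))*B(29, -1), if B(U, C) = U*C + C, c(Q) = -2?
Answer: -45/2 ≈ -22.500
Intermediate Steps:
B(U, C) = C + C*U (B(U, C) = C*U + C = C + C*U)
r(w) = ¾ (r(w) = -3*(-¼) = ¾)
r(E(c(-3)))*B(29, -1) = 3*(-(1 + 29))/4 = 3*(-1*30)/4 = (¾)*(-30) = -45/2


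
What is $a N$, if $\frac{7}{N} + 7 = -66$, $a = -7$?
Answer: $\frac{49}{73} \approx 0.67123$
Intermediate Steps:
$N = - \frac{7}{73}$ ($N = \frac{7}{-7 - 66} = \frac{7}{-73} = 7 \left(- \frac{1}{73}\right) = - \frac{7}{73} \approx -0.09589$)
$a N = \left(-7\right) \left(- \frac{7}{73}\right) = \frac{49}{73}$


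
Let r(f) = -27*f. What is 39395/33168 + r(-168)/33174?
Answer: 80963321/61128624 ≈ 1.3245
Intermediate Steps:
39395/33168 + r(-168)/33174 = 39395/33168 - 27*(-168)/33174 = 39395*(1/33168) + 4536*(1/33174) = 39395/33168 + 252/1843 = 80963321/61128624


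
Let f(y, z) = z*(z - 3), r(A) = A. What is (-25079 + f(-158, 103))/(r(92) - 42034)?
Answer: 14779/41942 ≈ 0.35237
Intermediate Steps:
f(y, z) = z*(-3 + z)
(-25079 + f(-158, 103))/(r(92) - 42034) = (-25079 + 103*(-3 + 103))/(92 - 42034) = (-25079 + 103*100)/(-41942) = (-25079 + 10300)*(-1/41942) = -14779*(-1/41942) = 14779/41942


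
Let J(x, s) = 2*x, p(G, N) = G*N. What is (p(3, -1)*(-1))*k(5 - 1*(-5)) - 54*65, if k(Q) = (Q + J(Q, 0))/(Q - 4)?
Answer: -3495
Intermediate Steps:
k(Q) = 3*Q/(-4 + Q) (k(Q) = (Q + 2*Q)/(Q - 4) = (3*Q)/(-4 + Q) = 3*Q/(-4 + Q))
(p(3, -1)*(-1))*k(5 - 1*(-5)) - 54*65 = ((3*(-1))*(-1))*(3*(5 - 1*(-5))/(-4 + (5 - 1*(-5)))) - 54*65 = (-3*(-1))*(3*(5 + 5)/(-4 + (5 + 5))) - 3510 = 3*(3*10/(-4 + 10)) - 3510 = 3*(3*10/6) - 3510 = 3*(3*10*(1/6)) - 3510 = 3*5 - 3510 = 15 - 3510 = -3495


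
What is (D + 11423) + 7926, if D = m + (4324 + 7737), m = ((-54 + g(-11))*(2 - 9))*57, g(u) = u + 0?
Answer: 57345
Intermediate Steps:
g(u) = u
m = 25935 (m = ((-54 - 11)*(2 - 9))*57 = -65*(-7)*57 = 455*57 = 25935)
D = 37996 (D = 25935 + (4324 + 7737) = 25935 + 12061 = 37996)
(D + 11423) + 7926 = (37996 + 11423) + 7926 = 49419 + 7926 = 57345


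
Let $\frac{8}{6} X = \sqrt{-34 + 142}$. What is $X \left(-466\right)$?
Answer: $- 2097 \sqrt{3} \approx -3632.1$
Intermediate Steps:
$X = \frac{9 \sqrt{3}}{2}$ ($X = \frac{3 \sqrt{-34 + 142}}{4} = \frac{3 \sqrt{108}}{4} = \frac{3 \cdot 6 \sqrt{3}}{4} = \frac{9 \sqrt{3}}{2} \approx 7.7942$)
$X \left(-466\right) = \frac{9 \sqrt{3}}{2} \left(-466\right) = - 2097 \sqrt{3}$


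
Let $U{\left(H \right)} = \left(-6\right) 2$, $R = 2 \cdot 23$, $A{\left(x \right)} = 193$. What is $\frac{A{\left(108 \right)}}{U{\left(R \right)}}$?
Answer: $- \frac{193}{12} \approx -16.083$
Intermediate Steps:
$R = 46$
$U{\left(H \right)} = -12$
$\frac{A{\left(108 \right)}}{U{\left(R \right)}} = \frac{193}{-12} = 193 \left(- \frac{1}{12}\right) = - \frac{193}{12}$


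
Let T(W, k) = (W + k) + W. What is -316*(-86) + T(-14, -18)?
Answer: 27130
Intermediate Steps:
T(W, k) = k + 2*W
-316*(-86) + T(-14, -18) = -316*(-86) + (-18 + 2*(-14)) = 27176 + (-18 - 28) = 27176 - 46 = 27130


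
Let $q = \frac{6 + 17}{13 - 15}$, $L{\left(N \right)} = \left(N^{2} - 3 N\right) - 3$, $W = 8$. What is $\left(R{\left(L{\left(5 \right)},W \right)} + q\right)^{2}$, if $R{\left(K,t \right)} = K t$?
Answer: $\frac{7921}{4} \approx 1980.3$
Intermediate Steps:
$L{\left(N \right)} = -3 + N^{2} - 3 N$
$q = - \frac{23}{2}$ ($q = \frac{23}{-2} = 23 \left(- \frac{1}{2}\right) = - \frac{23}{2} \approx -11.5$)
$\left(R{\left(L{\left(5 \right)},W \right)} + q\right)^{2} = \left(\left(-3 + 5^{2} - 15\right) 8 - \frac{23}{2}\right)^{2} = \left(\left(-3 + 25 - 15\right) 8 - \frac{23}{2}\right)^{2} = \left(7 \cdot 8 - \frac{23}{2}\right)^{2} = \left(56 - \frac{23}{2}\right)^{2} = \left(\frac{89}{2}\right)^{2} = \frac{7921}{4}$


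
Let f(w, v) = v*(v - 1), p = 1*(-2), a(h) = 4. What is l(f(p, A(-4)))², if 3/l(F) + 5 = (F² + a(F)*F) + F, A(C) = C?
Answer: 1/27225 ≈ 3.6731e-5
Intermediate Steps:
p = -2
f(w, v) = v*(-1 + v)
l(F) = 3/(-5 + F² + 5*F) (l(F) = 3/(-5 + ((F² + 4*F) + F)) = 3/(-5 + (F² + 5*F)) = 3/(-5 + F² + 5*F))
l(f(p, A(-4)))² = (3/(-5 + (-4*(-1 - 4))² + 5*(-4*(-1 - 4))))² = (3/(-5 + (-4*(-5))² + 5*(-4*(-5))))² = (3/(-5 + 20² + 5*20))² = (3/(-5 + 400 + 100))² = (3/495)² = (3*(1/495))² = (1/165)² = 1/27225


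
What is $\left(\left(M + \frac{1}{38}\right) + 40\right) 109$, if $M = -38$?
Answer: $\frac{8393}{38} \approx 220.87$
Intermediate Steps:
$\left(\left(M + \frac{1}{38}\right) + 40\right) 109 = \left(\left(-38 + \frac{1}{38}\right) + 40\right) 109 = \left(- \frac{1443}{38} + 40\right) 109 = \frac{77}{38} \cdot 109 = \frac{8393}{38}$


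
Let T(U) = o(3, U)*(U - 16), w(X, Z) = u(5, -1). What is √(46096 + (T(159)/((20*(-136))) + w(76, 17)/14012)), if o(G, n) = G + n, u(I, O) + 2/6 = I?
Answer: 11*√4862708568375645/3573060 ≈ 214.68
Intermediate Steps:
u(I, O) = -⅓ + I
w(X, Z) = 14/3 (w(X, Z) = -⅓ + 5 = 14/3)
T(U) = (-16 + U)*(3 + U) (T(U) = (3 + U)*(U - 16) = (3 + U)*(-16 + U) = (-16 + U)*(3 + U))
√(46096 + (T(159)/((20*(-136))) + w(76, 17)/14012)) = √(46096 + (((-16 + 159)*(3 + 159))/((20*(-136))) + (14/3)/14012)) = √(46096 + ((143*162)/(-2720) + (14/3)*(1/14012))) = √(46096 + (23166*(-1/2720) + 7/21018)) = √(46096 + (-11583/1360 + 7/21018)) = √(46096 - 121720987/14292240) = √(658693374053/14292240) = 11*√4862708568375645/3573060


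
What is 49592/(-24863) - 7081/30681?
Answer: -1697587055/762821703 ≈ -2.2254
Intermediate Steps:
49592/(-24863) - 7081/30681 = 49592*(-1/24863) - 7081*1/30681 = -49592/24863 - 7081/30681 = -1697587055/762821703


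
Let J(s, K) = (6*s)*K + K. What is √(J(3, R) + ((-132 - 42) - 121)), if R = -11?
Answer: 6*I*√14 ≈ 22.45*I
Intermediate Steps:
J(s, K) = K + 6*K*s (J(s, K) = 6*K*s + K = K + 6*K*s)
√(J(3, R) + ((-132 - 42) - 121)) = √(-11*(1 + 6*3) + ((-132 - 42) - 121)) = √(-11*(1 + 18) + (-174 - 121)) = √(-11*19 - 295) = √(-209 - 295) = √(-504) = 6*I*√14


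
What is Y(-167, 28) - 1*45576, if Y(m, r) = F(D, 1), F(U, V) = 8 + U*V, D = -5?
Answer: -45573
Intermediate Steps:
Y(m, r) = 3 (Y(m, r) = 8 - 5*1 = 8 - 5 = 3)
Y(-167, 28) - 1*45576 = 3 - 1*45576 = 3 - 45576 = -45573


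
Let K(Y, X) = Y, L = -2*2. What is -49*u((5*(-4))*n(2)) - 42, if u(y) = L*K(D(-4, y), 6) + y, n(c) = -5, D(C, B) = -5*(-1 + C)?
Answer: -42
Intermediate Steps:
D(C, B) = 5 - 5*C
L = -4
u(y) = -100 + y (u(y) = -4*(5 - 5*(-4)) + y = -4*(5 + 20) + y = -4*25 + y = -100 + y)
-49*u((5*(-4))*n(2)) - 42 = -49*(-100 + (5*(-4))*(-5)) - 42 = -49*(-100 - 20*(-5)) - 42 = -49*(-100 + 100) - 42 = -49*0 - 42 = 0 - 42 = -42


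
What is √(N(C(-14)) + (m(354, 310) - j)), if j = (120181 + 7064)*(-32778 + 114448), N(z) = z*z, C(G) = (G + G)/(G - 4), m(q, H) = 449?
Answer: I*√841759994585/9 ≈ 1.0194e+5*I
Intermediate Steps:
C(G) = 2*G/(-4 + G) (C(G) = (2*G)/(-4 + G) = 2*G/(-4 + G))
N(z) = z²
j = 10392099150 (j = 127245*81670 = 10392099150)
√(N(C(-14)) + (m(354, 310) - j)) = √((2*(-14)/(-4 - 14))² + (449 - 1*10392099150)) = √((2*(-14)/(-18))² + (449 - 10392099150)) = √((2*(-14)*(-1/18))² - 10392098701) = √((14/9)² - 10392098701) = √(196/81 - 10392098701) = √(-841759994585/81) = I*√841759994585/9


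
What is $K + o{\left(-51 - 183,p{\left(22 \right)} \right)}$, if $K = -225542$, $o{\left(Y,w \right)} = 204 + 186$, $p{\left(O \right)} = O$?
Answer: $-225152$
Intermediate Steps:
$o{\left(Y,w \right)} = 390$
$K + o{\left(-51 - 183,p{\left(22 \right)} \right)} = -225542 + 390 = -225152$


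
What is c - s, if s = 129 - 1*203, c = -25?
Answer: 49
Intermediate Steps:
s = -74 (s = 129 - 203 = -74)
c - s = -25 - 1*(-74) = -25 + 74 = 49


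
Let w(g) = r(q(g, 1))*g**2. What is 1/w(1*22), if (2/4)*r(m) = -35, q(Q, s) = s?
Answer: -1/33880 ≈ -2.9516e-5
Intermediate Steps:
r(m) = -70 (r(m) = 2*(-35) = -70)
w(g) = -70*g**2
1/w(1*22) = 1/(-70*(1*22)**2) = 1/(-70*22**2) = 1/(-70*484) = 1/(-33880) = -1/33880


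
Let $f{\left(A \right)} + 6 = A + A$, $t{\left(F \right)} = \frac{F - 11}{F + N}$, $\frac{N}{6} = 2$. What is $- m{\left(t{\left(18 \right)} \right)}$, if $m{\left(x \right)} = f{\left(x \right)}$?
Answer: $\frac{83}{15} \approx 5.5333$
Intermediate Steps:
$N = 12$ ($N = 6 \cdot 2 = 12$)
$t{\left(F \right)} = \frac{-11 + F}{12 + F}$ ($t{\left(F \right)} = \frac{F - 11}{F + 12} = \frac{-11 + F}{12 + F}$)
$f{\left(A \right)} = -6 + 2 A$ ($f{\left(A \right)} = -6 + \left(A + A\right) = -6 + 2 A$)
$m{\left(x \right)} = -6 + 2 x$
$- m{\left(t{\left(18 \right)} \right)} = - (-6 + 2 \frac{-11 + 18}{12 + 18}) = - (-6 + 2 \cdot \frac{1}{30} \cdot 7) = - (-6 + 2 \cdot \frac{7}{30}) = - (-6 + \frac{7}{15}) = \left(-1\right) \left(- \frac{83}{15}\right) = \frac{83}{15}$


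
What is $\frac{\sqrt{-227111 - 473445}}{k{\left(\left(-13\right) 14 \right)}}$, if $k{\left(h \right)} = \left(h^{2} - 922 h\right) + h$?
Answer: $\frac{i \sqrt{175139}}{100373} \approx 0.0041694 i$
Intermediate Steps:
$k{\left(h \right)} = h^{2} - 921 h$
$\frac{\sqrt{-227111 - 473445}}{k{\left(\left(-13\right) 14 \right)}} = \frac{\sqrt{-227111 - 473445}}{\left(-13\right) 14 \left(-921 - 182\right)} = \frac{\sqrt{-700556}}{\left(-182\right) \left(-921 - 182\right)} = \frac{2 i \sqrt{175139}}{\left(-182\right) \left(-1103\right)} = \frac{2 i \sqrt{175139}}{200746} = 2 i \sqrt{175139} \cdot \frac{1}{200746} = \frac{i \sqrt{175139}}{100373}$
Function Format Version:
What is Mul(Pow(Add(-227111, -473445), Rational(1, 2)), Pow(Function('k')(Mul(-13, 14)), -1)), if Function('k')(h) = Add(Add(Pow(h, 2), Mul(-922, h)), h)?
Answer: Mul(Rational(1, 100373), I, Pow(175139, Rational(1, 2))) ≈ Mul(0.0041694, I)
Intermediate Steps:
Function('k')(h) = Add(Pow(h, 2), Mul(-921, h))
Mul(Pow(Add(-227111, -473445), Rational(1, 2)), Pow(Function('k')(Mul(-13, 14)), -1)) = Mul(Pow(Add(-227111, -473445), Rational(1, 2)), Pow(Mul(Mul(-13, 14), Add(-921, Mul(-13, 14))), -1)) = Mul(Pow(-700556, Rational(1, 2)), Pow(Mul(-182, Add(-921, -182)), -1)) = Mul(Mul(2, I, Pow(175139, Rational(1, 2))), Pow(Mul(-182, -1103), -1)) = Mul(Mul(2, I, Pow(175139, Rational(1, 2))), Pow(200746, -1)) = Mul(Mul(2, I, Pow(175139, Rational(1, 2))), Rational(1, 200746)) = Mul(Rational(1, 100373), I, Pow(175139, Rational(1, 2)))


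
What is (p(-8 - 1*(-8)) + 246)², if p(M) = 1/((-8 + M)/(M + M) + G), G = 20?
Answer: 60516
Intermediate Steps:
p(M) = 1/(20 + (-8 + M)/(2*M)) (p(M) = 1/((-8 + M)/(M + M) + 20) = 1/((-8 + M)/((2*M)) + 20) = 1/((-8 + M)*(1/(2*M)) + 20) = 1/((-8 + M)/(2*M) + 20) = 1/(20 + (-8 + M)/(2*M)))
(p(-8 - 1*(-8)) + 246)² = (2*(-8 - 1*(-8))/(-8 + 41*(-8 - 1*(-8))) + 246)² = (2*(-8 + 8)/(-8 + 41*(-8 + 8)) + 246)² = (2*0/(-8 + 41*0) + 246)² = (2*0/(-8 + 0) + 246)² = (2*0/(-8) + 246)² = (2*0*(-⅛) + 246)² = (0 + 246)² = 246² = 60516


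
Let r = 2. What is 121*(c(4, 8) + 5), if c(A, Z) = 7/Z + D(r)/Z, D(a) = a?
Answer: 5929/8 ≈ 741.13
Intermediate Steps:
c(A, Z) = 9/Z (c(A, Z) = 7/Z + 2/Z = 9/Z)
121*(c(4, 8) + 5) = 121*(9/8 + 5) = 121*(49/8) = 5929/8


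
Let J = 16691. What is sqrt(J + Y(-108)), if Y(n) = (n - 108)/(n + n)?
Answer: 2*sqrt(4173) ≈ 129.20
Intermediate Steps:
Y(n) = (-108 + n)/(2*n) (Y(n) = (-108 + n)/((2*n)) = (-108 + n)*(1/(2*n)) = (-108 + n)/(2*n))
sqrt(J + Y(-108)) = sqrt(16691 + (1/2)*(-108 - 108)/(-108)) = sqrt(16691 + (1/2)*(-1/108)*(-216)) = sqrt(16691 + 1) = sqrt(16692) = 2*sqrt(4173)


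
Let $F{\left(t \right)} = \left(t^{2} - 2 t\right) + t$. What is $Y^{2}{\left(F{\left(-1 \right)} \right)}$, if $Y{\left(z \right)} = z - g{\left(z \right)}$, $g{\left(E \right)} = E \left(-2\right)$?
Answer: $36$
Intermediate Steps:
$g{\left(E \right)} = - 2 E$
$F{\left(t \right)} = t^{2} - t$
$Y{\left(z \right)} = 3 z$ ($Y{\left(z \right)} = z - - 2 z = z + 2 z = 3 z$)
$Y^{2}{\left(F{\left(-1 \right)} \right)} = \left(3 \left(- (-1 - 1)\right)\right)^{2} = \left(3 \left(\left(-1\right) \left(-2\right)\right)\right)^{2} = \left(3 \cdot 2\right)^{2} = 6^{2} = 36$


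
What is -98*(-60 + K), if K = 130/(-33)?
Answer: 206780/33 ≈ 6266.1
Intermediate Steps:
K = -130/33 (K = 130*(-1/33) = -130/33 ≈ -3.9394)
-98*(-60 + K) = -98*(-60 - 130/33) = -98*(-2110/33) = 206780/33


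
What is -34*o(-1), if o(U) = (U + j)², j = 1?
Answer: 0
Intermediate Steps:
o(U) = (1 + U)² (o(U) = (U + 1)² = (1 + U)²)
-34*o(-1) = -34*(1 - 1)² = -34*0² = -34*0 = 0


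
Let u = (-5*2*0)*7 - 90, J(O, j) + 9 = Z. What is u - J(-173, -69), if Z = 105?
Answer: -186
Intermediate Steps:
J(O, j) = 96 (J(O, j) = -9 + 105 = 96)
u = -90 (u = -10*0*7 - 90 = 0*7 - 90 = 0 - 90 = -90)
u - J(-173, -69) = -90 - 1*96 = -90 - 96 = -186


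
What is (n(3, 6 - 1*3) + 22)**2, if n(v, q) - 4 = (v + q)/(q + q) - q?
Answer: 576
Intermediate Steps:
n(v, q) = 4 - q + (q + v)/(2*q) (n(v, q) = 4 + ((v + q)/(q + q) - q) = 4 + ((q + v)/((2*q)) - q) = 4 + ((q + v)*(1/(2*q)) - q) = 4 + ((q + v)/(2*q) - q) = 4 + (-q + (q + v)/(2*q)) = 4 - q + (q + v)/(2*q))
(n(3, 6 - 1*3) + 22)**2 = ((9/2 - (6 - 1*3) + (1/2)*3/(6 - 1*3)) + 22)**2 = ((9/2 - (6 - 3) + (1/2)*3/(6 - 3)) + 22)**2 = ((9/2 - 1*3 + (1/2)*3/3) + 22)**2 = ((9/2 - 3 + (1/2)*3*(1/3)) + 22)**2 = ((9/2 - 3 + 1/2) + 22)**2 = (2 + 22)**2 = 24**2 = 576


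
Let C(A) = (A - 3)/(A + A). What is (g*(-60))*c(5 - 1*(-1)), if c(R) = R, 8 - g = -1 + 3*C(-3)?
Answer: -2160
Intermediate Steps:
C(A) = (-3 + A)/(2*A) (C(A) = (-3 + A)/((2*A)) = (-3 + A)*(1/(2*A)) = (-3 + A)/(2*A))
g = 6 (g = 8 - (-1 + 3*((1/2)*(-3 - 3)/(-3))) = 8 - (-1 + 3*((1/2)*(-1/3)*(-6))) = 8 - (-1 + 3*1) = 8 - (-1 + 3) = 8 - 1*2 = 8 - 2 = 6)
(g*(-60))*c(5 - 1*(-1)) = (6*(-60))*(5 - 1*(-1)) = -360*(5 + 1) = -360*6 = -2160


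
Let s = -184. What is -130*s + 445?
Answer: 24365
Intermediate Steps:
-130*s + 445 = -130*(-184) + 445 = 23920 + 445 = 24365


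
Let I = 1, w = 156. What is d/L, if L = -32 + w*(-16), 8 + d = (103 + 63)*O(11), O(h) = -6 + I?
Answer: 419/1264 ≈ 0.33149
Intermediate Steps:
O(h) = -5 (O(h) = -6 + 1 = -5)
d = -838 (d = -8 + (103 + 63)*(-5) = -8 + 166*(-5) = -8 - 830 = -838)
L = -2528 (L = -32 + 156*(-16) = -32 - 2496 = -2528)
d/L = -838/(-2528) = -838*(-1/2528) = 419/1264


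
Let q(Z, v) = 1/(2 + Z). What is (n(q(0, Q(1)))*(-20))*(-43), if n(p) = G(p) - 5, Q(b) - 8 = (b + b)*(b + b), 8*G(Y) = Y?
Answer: -16985/4 ≈ -4246.3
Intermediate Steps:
G(Y) = Y/8
Q(b) = 8 + 4*b² (Q(b) = 8 + (b + b)*(b + b) = 8 + (2*b)*(2*b) = 8 + 4*b²)
n(p) = -5 + p/8 (n(p) = p/8 - 5 = -5 + p/8)
(n(q(0, Q(1)))*(-20))*(-43) = ((-5 + 1/(8*(2 + 0)))*(-20))*(-43) = ((-5 + (⅛)/2)*(-20))*(-43) = ((-5 + (⅛)*(½))*(-20))*(-43) = ((-5 + 1/16)*(-20))*(-43) = -79/16*(-20)*(-43) = (395/4)*(-43) = -16985/4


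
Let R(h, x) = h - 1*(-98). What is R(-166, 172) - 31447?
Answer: -31515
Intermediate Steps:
R(h, x) = 98 + h (R(h, x) = h + 98 = 98 + h)
R(-166, 172) - 31447 = (98 - 166) - 31447 = -68 - 31447 = -31515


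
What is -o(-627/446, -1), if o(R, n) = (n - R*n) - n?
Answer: 627/446 ≈ 1.4058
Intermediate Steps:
o(R, n) = -R*n (o(R, n) = (n - R*n) - n = -R*n)
-o(-627/446, -1) = -(-1)*(-627/446)*(-1) = -(-1)*(-627*1/446)*(-1) = -(-1)*(-627)*(-1)/446 = -1*(-627/446) = 627/446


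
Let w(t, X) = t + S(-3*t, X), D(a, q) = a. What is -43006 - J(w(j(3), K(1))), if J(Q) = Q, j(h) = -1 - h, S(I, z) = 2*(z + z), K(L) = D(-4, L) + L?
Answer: -42990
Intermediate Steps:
K(L) = -4 + L
S(I, z) = 4*z (S(I, z) = 2*(2*z) = 4*z)
w(t, X) = t + 4*X
-43006 - J(w(j(3), K(1))) = -43006 - ((-1 - 1*3) + 4*(-4 + 1)) = -43006 - ((-1 - 3) + 4*(-3)) = -43006 - (-4 - 12) = -43006 - 1*(-16) = -43006 + 16 = -42990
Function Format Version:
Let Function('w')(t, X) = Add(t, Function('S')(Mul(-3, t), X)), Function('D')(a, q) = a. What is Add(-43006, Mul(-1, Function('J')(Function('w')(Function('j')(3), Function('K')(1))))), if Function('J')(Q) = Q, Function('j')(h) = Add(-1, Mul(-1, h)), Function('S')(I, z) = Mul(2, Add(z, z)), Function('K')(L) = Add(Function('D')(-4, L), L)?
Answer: -42990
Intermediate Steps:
Function('K')(L) = Add(-4, L)
Function('S')(I, z) = Mul(4, z) (Function('S')(I, z) = Mul(2, Mul(2, z)) = Mul(4, z))
Function('w')(t, X) = Add(t, Mul(4, X))
Add(-43006, Mul(-1, Function('J')(Function('w')(Function('j')(3), Function('K')(1))))) = Add(-43006, Mul(-1, Add(Add(-1, Mul(-1, 3)), Mul(4, Add(-4, 1))))) = Add(-43006, Mul(-1, Add(Add(-1, -3), Mul(4, -3)))) = Add(-43006, Mul(-1, Add(-4, -12))) = Add(-43006, Mul(-1, -16)) = Add(-43006, 16) = -42990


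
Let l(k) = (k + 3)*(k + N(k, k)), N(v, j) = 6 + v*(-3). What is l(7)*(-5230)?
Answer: 418400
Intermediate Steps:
N(v, j) = 6 - 3*v
l(k) = (3 + k)*(6 - 2*k) (l(k) = (k + 3)*(k + (6 - 3*k)) = (3 + k)*(6 - 2*k))
l(7)*(-5230) = (18 - 2*7²)*(-5230) = (18 - 2*49)*(-5230) = (18 - 98)*(-5230) = -80*(-5230) = 418400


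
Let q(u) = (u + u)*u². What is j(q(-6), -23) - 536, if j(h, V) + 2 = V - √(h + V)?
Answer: -561 - I*√455 ≈ -561.0 - 21.331*I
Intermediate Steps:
q(u) = 2*u³ (q(u) = (2*u)*u² = 2*u³)
j(h, V) = -2 + V - √(V + h) (j(h, V) = -2 + (V - √(h + V)) = -2 + (V - √(V + h)) = -2 + V - √(V + h))
j(q(-6), -23) - 536 = (-2 - 23 - √(-23 + 2*(-6)³)) - 536 = (-2 - 23 - √(-23 + 2*(-216))) - 536 = (-2 - 23 - √(-23 - 432)) - 536 = (-2 - 23 - √(-455)) - 536 = (-2 - 23 - I*√455) - 536 = (-25 - I*√455) - 536 = -561 - I*√455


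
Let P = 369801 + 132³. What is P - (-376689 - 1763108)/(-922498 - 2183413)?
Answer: 8292062764762/3105911 ≈ 2.6698e+6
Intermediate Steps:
P = 2669769 (P = 369801 + 2299968 = 2669769)
P - (-376689 - 1763108)/(-922498 - 2183413) = 2669769 - (-376689 - 1763108)/(-922498 - 2183413) = 2669769 - (-2139797)/(-3105911) = 2669769 - (-2139797)*(-1)/3105911 = 2669769 - 1*2139797/3105911 = 2669769 - 2139797/3105911 = 8292062764762/3105911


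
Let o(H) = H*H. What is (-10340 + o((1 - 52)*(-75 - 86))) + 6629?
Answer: 67416810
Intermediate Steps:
o(H) = H²
(-10340 + o((1 - 52)*(-75 - 86))) + 6629 = (-10340 + ((1 - 52)*(-75 - 86))²) + 6629 = (-10340 + (-51*(-161))²) + 6629 = (-10340 + 8211²) + 6629 = (-10340 + 67420521) + 6629 = 67410181 + 6629 = 67416810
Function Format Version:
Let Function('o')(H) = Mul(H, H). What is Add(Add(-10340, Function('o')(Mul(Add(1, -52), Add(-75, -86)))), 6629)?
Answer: 67416810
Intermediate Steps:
Function('o')(H) = Pow(H, 2)
Add(Add(-10340, Function('o')(Mul(Add(1, -52), Add(-75, -86)))), 6629) = Add(Add(-10340, Pow(Mul(Add(1, -52), Add(-75, -86)), 2)), 6629) = Add(Add(-10340, Pow(Mul(-51, -161), 2)), 6629) = Add(Add(-10340, Pow(8211, 2)), 6629) = Add(Add(-10340, 67420521), 6629) = Add(67410181, 6629) = 67416810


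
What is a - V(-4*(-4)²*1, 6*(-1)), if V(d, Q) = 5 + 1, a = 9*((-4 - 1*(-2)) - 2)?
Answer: -42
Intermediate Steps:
a = -36 (a = 9*((-4 + 2) - 2) = 9*(-2 - 2) = 9*(-4) = -36)
V(d, Q) = 6
a - V(-4*(-4)²*1, 6*(-1)) = -36 - 1*6 = -36 - 6 = -42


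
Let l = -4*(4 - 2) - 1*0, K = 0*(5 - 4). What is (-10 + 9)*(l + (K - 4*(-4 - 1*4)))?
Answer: -24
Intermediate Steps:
K = 0 (K = 0*1 = 0)
l = -8 (l = -4*2 + 0 = -8 + 0 = -8)
(-10 + 9)*(l + (K - 4*(-4 - 1*4))) = (-10 + 9)*(-8 + (0 - 4*(-4 - 1*4))) = -(-8 + (0 - 4*(-4 - 4))) = -(-8 + (0 - 4*(-8))) = -(-8 + (0 + 32)) = -(-8 + 32) = -1*24 = -24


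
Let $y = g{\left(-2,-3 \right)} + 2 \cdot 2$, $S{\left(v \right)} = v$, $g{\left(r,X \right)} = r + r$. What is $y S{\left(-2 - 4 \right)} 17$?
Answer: $0$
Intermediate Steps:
$g{\left(r,X \right)} = 2 r$
$y = 0$ ($y = 2 \left(-2\right) + 2 \cdot 2 = -4 + 4 = 0$)
$y S{\left(-2 - 4 \right)} 17 = 0 \left(-2 - 4\right) 17 = 0 \left(-6\right) 17 = 0 \cdot 17 = 0$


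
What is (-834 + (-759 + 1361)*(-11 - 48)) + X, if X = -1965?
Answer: -38317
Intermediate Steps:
(-834 + (-759 + 1361)*(-11 - 48)) + X = (-834 + (-759 + 1361)*(-11 - 48)) - 1965 = (-834 + 602*(-59)) - 1965 = (-834 - 35518) - 1965 = -36352 - 1965 = -38317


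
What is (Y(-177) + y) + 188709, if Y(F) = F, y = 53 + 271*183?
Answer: 238178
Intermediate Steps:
y = 49646 (y = 53 + 49593 = 49646)
(Y(-177) + y) + 188709 = (-177 + 49646) + 188709 = 49469 + 188709 = 238178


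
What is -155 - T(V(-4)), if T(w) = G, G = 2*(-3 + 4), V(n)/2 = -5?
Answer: -157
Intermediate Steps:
V(n) = -10 (V(n) = 2*(-5) = -10)
G = 2 (G = 2*1 = 2)
T(w) = 2
-155 - T(V(-4)) = -155 - 1*2 = -155 - 2 = -157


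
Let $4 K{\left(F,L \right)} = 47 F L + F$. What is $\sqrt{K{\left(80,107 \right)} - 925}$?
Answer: $15 \sqrt{443} \approx 315.71$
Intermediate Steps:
$K{\left(F,L \right)} = \frac{F}{4} + \frac{47 F L}{4}$ ($K{\left(F,L \right)} = \frac{47 F L + F}{4} = \frac{F + 47 F L}{4} = \frac{F}{4} + \frac{47 F L}{4}$)
$\sqrt{K{\left(80,107 \right)} - 925} = \sqrt{\frac{1}{4} \cdot 80 \left(1 + 47 \cdot 107\right) - 925} = \sqrt{\frac{1}{4} \cdot 80 \left(1 + 5029\right) - 925} = \sqrt{\frac{1}{4} \cdot 80 \cdot 5030 - 925} = \sqrt{100600 - 925} = \sqrt{99675} = 15 \sqrt{443}$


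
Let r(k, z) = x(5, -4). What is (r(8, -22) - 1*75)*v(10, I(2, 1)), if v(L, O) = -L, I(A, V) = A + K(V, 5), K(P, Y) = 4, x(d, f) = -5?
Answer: 800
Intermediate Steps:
I(A, V) = 4 + A (I(A, V) = A + 4 = 4 + A)
r(k, z) = -5
(r(8, -22) - 1*75)*v(10, I(2, 1)) = (-5 - 1*75)*(-1*10) = (-5 - 75)*(-10) = -80*(-10) = 800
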